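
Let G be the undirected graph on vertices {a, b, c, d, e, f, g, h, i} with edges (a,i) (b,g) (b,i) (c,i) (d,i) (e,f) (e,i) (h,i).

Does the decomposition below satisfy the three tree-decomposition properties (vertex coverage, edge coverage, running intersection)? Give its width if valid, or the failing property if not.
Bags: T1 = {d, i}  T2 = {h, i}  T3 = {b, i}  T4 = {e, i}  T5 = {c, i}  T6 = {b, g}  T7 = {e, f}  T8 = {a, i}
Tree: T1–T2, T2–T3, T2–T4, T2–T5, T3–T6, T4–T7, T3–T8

Vertex coverage: the bags together contain {a, b, c, d, e, f, g, h, i}, the full vertex set. Edge coverage: each edge of G has both endpoints in at least one bag. Running intersection: for every vertex, the bags containing it form a connected subtree. All three properties hold, so this is a valid tree decomposition of width max|bag| − 1 = 1, and hence tw(G) ≤ 1.

Yes; width 1.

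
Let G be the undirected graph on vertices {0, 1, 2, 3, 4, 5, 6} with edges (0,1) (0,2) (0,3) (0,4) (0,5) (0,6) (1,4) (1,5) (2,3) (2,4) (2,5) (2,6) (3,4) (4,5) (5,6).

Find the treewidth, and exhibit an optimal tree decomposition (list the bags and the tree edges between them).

Every bag has size at most 4, so the width is 4 − 1 = 3 and tw(G) ≤ 3. Conversely, {0, 1, 4, 5} is a clique of size 4, and the vertices of any clique must share a bag in every tree decomposition; so some bag has ≥ 4 vertices and tw(G) ≥ 3. Hence tw(G) = 3 exactly.

Treewidth 3.
One optimal decomposition is:
Bags: B1 = {0, 2, 3, 4}  B2 = {0, 2, 4, 5}  B3 = {0, 1, 4, 5}  B4 = {0, 2, 5, 6}
Tree: B1–B2, B2–B3, B2–B4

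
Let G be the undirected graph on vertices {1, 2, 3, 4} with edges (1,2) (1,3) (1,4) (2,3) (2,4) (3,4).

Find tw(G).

3

A width-3 tree decomposition is:
Bags: B1 = {1, 2, 3, 4}
Tree: (single bag)
With just one bag of size 4, the width is 4 − 1 = 3, so tw(G) ≤ 3. Conversely, {1, 2, 3, 4} is a clique of size 4, and the vertices of any clique must share a bag in every tree decomposition; so some bag has ≥ 4 vertices and tw(G) ≥ 3. Therefore the treewidth is 3.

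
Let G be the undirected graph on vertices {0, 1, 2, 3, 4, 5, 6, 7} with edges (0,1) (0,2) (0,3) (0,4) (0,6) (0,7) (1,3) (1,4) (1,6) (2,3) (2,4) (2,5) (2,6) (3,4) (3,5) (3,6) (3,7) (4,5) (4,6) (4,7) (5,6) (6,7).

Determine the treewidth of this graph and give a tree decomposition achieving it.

Treewidth 4.
One optimal decomposition is:
Bags: B1 = {0, 2, 3, 4, 6}  B2 = {0, 3, 4, 6, 7}  B3 = {2, 3, 4, 5, 6}  B4 = {0, 1, 3, 4, 6}
Tree: B1–B2, B1–B3, B1–B4

Each bag holds 5 vertices, so the decomposition has width 4, which upper-bounds the treewidth. On the other hand G contains the 5-clique {0, 1, 3, 4, 6}. A clique must lie in a single bag of any decomposition, so no decomposition can have width below 4. Therefore the treewidth is 4.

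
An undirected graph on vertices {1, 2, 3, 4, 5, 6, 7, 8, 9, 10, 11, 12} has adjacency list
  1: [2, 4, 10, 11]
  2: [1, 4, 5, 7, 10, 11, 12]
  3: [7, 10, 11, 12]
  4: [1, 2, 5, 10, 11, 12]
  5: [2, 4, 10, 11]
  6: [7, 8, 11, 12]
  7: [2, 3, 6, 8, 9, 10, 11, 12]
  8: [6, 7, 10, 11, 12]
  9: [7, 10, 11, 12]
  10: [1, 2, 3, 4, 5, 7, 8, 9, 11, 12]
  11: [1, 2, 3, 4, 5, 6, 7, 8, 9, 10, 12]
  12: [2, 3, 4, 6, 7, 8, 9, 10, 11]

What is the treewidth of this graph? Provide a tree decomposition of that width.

The largest bag has 5 vertices, giving width 4; this decomposition certifies tw(G) ≤ 4. Conversely, {1, 2, 4, 10, 11} is a clique of size 5, and the vertices of any clique must share a bag in every tree decomposition; so some bag has ≥ 5 vertices and tw(G) ≥ 4. Hence tw(G) = 4 exactly.

Treewidth 4.
One optimal decomposition is:
Bags: B1 = {2, 4, 10, 11, 12}  B2 = {1, 2, 4, 10, 11}  B3 = {2, 7, 10, 11, 12}  B4 = {2, 4, 5, 10, 11}  B5 = {7, 8, 10, 11, 12}  B6 = {6, 7, 8, 11, 12}  B7 = {3, 7, 10, 11, 12}  B8 = {7, 9, 10, 11, 12}
Tree: B1–B2, B1–B3, B1–B4, B3–B5, B5–B6, B5–B7, B3–B8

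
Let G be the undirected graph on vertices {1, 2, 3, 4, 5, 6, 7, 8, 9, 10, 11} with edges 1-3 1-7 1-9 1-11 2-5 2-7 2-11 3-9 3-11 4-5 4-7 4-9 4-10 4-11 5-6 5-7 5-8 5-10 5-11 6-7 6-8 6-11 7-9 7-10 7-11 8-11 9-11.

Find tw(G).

A width-3 tree decomposition is:
Bags: B1 = {4, 5, 7, 11}  B2 = {2, 5, 7, 11}  B3 = {5, 6, 7, 11}  B4 = {4, 7, 9, 11}  B5 = {5, 6, 8, 11}  B6 = {4, 5, 7, 10}  B7 = {1, 7, 9, 11}  B8 = {1, 3, 9, 11}
Tree: B1–B2, B1–B3, B1–B4, B3–B5, B1–B6, B4–B7, B7–B8
Each bag holds 4 vertices, so the decomposition has width 3, which upper-bounds the treewidth. Conversely, {4, 5, 7, 10} is a clique of size 4, and the vertices of any clique must share a bag in every tree decomposition; so some bag has ≥ 4 vertices and tw(G) ≥ 3. Combining the bounds, tw(G) = 3.

3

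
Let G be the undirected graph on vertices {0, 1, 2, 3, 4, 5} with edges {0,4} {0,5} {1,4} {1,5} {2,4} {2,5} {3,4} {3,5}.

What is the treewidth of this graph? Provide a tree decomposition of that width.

Every bag has size at most 3, so the width is 3 − 1 = 2 and tw(G) ≤ 2. The edges 0–4–3–5–0 form a cycle, so G is not a tree and its treewidth is at least 2. The upper and lower bounds meet at 2, so that is the treewidth.

Treewidth 2.
One optimal decomposition is:
Bags: B1 = {0, 4, 5}  B2 = {3, 4, 5}  B3 = {1, 4, 5}  B4 = {2, 4, 5}
Tree: B1–B2, B2–B3, B3–B4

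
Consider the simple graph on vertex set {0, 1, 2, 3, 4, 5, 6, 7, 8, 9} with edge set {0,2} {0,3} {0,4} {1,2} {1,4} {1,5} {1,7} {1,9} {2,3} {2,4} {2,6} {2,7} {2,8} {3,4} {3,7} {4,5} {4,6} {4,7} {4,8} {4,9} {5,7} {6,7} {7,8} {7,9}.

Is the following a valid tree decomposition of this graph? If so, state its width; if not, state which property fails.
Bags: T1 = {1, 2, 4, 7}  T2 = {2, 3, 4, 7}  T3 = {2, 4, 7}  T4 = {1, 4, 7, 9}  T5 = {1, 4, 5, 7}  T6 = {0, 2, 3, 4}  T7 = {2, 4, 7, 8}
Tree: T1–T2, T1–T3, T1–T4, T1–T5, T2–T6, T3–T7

A tree decomposition must satisfy three properties: every vertex lies in some bag; for every edge, both endpoints lie together in some bag; and for every vertex, the bags containing it form a connected subtree. Here vertex 6 appears in no bag, so the decomposition is invalid.

No — vertex 6 appears in no bag.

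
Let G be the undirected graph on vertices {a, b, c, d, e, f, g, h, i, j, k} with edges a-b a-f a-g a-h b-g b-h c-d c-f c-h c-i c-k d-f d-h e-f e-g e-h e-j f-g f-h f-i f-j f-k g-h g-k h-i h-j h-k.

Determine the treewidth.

A width-3 tree decomposition is:
Bags: B1 = {a, f, g, h}  B2 = {e, f, g, h}  B3 = {a, b, g, h}  B4 = {f, g, h, k}  B5 = {c, f, h, k}  B6 = {c, d, f, h}  B7 = {e, f, h, j}  B8 = {c, f, h, i}
Tree: B1–B2, B1–B3, B1–B4, B4–B5, B5–B6, B2–B7, B6–B8
Each bag holds 4 vertices, so the decomposition has width 3, which upper-bounds the treewidth. On the other hand G contains the 4-clique {c, d, f, h}. A clique must lie in a single bag of any decomposition, so no decomposition can have width below 3. The upper and lower bounds meet at 3, so that is the treewidth.

3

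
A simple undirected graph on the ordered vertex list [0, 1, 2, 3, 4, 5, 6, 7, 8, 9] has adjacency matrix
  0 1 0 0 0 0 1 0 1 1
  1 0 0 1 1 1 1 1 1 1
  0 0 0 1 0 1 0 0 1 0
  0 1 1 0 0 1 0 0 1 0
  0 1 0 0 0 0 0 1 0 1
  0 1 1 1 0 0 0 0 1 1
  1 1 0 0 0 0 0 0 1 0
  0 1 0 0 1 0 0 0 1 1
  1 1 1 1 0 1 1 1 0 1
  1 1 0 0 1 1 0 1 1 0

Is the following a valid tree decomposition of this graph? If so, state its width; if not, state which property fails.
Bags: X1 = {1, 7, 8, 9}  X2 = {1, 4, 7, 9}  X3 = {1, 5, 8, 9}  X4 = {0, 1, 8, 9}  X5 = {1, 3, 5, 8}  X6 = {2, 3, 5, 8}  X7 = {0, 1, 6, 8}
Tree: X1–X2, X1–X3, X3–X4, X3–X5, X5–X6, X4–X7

Yes; width 3.

Checking the three conditions: (i) the bags cover all of {0, 1, 2, 3, 4, 5, 6, 7, 8, 9}; (ii) for each edge, some bag contains both endpoints; (iii) the bags containing any fixed vertex form a subtree. All hold, so the decomposition is valid with width 4 − 1 = 3.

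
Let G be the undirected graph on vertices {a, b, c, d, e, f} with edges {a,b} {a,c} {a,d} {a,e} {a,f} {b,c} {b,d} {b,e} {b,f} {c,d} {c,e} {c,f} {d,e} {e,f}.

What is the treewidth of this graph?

4

A width-4 tree decomposition is:
Bags: B1 = {a, b, c, e, f}  B2 = {a, b, c, d, e}
Tree: B1–B2
Each bag holds 5 vertices, so the decomposition has width 4, which upper-bounds the treewidth. Conversely, {a, b, c, d, e} is a clique of size 5, and the vertices of any clique must share a bag in every tree decomposition; so some bag has ≥ 5 vertices and tw(G) ≥ 4. Therefore the treewidth is 4.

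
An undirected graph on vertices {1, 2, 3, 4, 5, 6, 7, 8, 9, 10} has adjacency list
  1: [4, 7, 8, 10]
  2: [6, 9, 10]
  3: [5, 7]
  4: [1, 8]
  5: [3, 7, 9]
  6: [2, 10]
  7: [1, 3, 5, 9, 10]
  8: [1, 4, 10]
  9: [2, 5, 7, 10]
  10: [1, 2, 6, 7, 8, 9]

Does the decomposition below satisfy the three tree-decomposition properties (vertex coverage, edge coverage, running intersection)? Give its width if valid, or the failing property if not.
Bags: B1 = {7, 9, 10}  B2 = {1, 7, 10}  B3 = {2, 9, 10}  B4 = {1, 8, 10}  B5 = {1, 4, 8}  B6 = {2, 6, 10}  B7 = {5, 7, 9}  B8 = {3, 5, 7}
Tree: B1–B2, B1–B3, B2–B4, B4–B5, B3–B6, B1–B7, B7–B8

Vertex coverage: the bags together contain {1, 2, 3, 4, 5, 6, 7, 8, 9, 10}, the full vertex set. Edge coverage: each edge of G has both endpoints in at least one bag. Running intersection: for every vertex, the bags containing it form a connected subtree. All three properties hold, so this is a valid tree decomposition of width max|bag| − 1 = 2, and hence tw(G) ≤ 2.

Yes; width 2.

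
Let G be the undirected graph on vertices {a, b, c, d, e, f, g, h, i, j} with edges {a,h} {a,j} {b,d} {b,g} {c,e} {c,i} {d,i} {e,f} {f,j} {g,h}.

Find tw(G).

2

A width-2 tree decomposition is:
Bags: B1 = {a, h, j}  B2 = {f, h, j}  B3 = {e, f, h}  B4 = {c, e, h}  B5 = {c, h, i}  B6 = {d, h, i}  B7 = {b, d, h}  B8 = {b, g, h}
Tree: B1–B2, B2–B3, B3–B4, B4–B5, B5–B6, B6–B7, B7–B8
Each bag holds 3 vertices, so the decomposition has width 2, which upper-bounds the treewidth. The edges h–a–j–f–e–c–i–d–b–g–h form a cycle, so G is not a tree and its treewidth is at least 2. The upper and lower bounds meet at 2, so that is the treewidth.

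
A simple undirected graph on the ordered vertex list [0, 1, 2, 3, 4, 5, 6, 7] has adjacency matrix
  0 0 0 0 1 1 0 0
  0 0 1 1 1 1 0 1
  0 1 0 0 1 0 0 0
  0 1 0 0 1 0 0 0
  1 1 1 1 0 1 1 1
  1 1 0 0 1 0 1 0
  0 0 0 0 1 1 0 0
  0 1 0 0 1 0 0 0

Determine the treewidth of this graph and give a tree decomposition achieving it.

Treewidth 2.
One optimal decomposition is:
Bags: B1 = {1, 3, 4}  B2 = {1, 4, 5}  B3 = {1, 4, 7}  B4 = {1, 2, 4}  B5 = {4, 5, 6}  B6 = {0, 4, 5}
Tree: B1–B2, B2–B3, B1–B4, B2–B5, B5–B6

Each bag holds 3 vertices, so the decomposition has width 2, which upper-bounds the treewidth. On the other hand G contains the 3-clique {0, 4, 5}. A clique must lie in a single bag of any decomposition, so no decomposition can have width below 2. The upper and lower bounds meet at 2, so that is the treewidth.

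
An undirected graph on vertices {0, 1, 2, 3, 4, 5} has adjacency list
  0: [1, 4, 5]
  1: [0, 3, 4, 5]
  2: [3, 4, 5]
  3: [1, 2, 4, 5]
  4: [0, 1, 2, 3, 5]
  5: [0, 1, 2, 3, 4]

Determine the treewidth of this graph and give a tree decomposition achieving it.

The largest bag has 4 vertices, giving width 3; this decomposition certifies tw(G) ≤ 3. On the other hand G contains the 4-clique {0, 1, 4, 5}. A clique must lie in a single bag of any decomposition, so no decomposition can have width below 3. Hence tw(G) = 3 exactly.

Treewidth 3.
One such decomposition:
Bags: B1 = {1, 3, 4, 5}  B2 = {0, 1, 4, 5}  B3 = {2, 3, 4, 5}
Tree: B1–B2, B1–B3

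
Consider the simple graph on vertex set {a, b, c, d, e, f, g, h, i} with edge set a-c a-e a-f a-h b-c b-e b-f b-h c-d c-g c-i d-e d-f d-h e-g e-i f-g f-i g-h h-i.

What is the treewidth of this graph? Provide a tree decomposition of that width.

Treewidth 4.
Bags: B1 = {c, e, f, h, i}  B2 = {a, c, e, f, h}  B3 = {c, e, f, g, h}  B4 = {b, c, e, f, h}  B5 = {c, d, e, f, h}
Tree: B1–B2, B2–B3, B3–B4, B4–B5

Each bag holds 5 vertices, so the decomposition has width 4, which upper-bounds the treewidth. For the lower bound: the 5 vertex sets {c,i}, {a,h}, {f,g}, {e}, {b} are disjoint, each induces a connected subgraph, and every pair is joined by at least one edge of G. Contracting each set to a single vertex therefore yields K_{5} as a minor, and since treewidth is minor-monotone, tw(G) ≥ tw(K_{5}) = 4. Therefore the treewidth is 4.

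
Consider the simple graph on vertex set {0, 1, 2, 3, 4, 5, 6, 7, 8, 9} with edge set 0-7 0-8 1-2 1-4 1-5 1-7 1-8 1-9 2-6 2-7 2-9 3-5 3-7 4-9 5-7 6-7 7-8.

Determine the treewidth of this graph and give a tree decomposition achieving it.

Treewidth 2.
One such decomposition:
Bags: B1 = {1, 2, 7}  B2 = {1, 5, 7}  B3 = {3, 5, 7}  B4 = {1, 2, 9}  B5 = {1, 7, 8}  B6 = {0, 7, 8}  B7 = {1, 4, 9}  B8 = {2, 6, 7}
Tree: B1–B2, B2–B3, B1–B4, B2–B5, B5–B6, B4–B7, B1–B8

Each bag holds 3 vertices, so the decomposition has width 2, which upper-bounds the treewidth. For the lower bound, the 3 vertices {1, 2, 9} are pairwise adjacent, and any tree decomposition puts a clique entirely inside one bag — forcing width ≥ 2. Hence tw(G) = 2 exactly.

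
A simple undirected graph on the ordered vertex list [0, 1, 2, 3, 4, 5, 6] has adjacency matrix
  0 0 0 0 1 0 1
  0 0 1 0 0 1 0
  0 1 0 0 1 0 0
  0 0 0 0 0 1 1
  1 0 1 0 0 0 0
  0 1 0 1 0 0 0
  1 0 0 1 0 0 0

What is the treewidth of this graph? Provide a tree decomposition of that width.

Treewidth 2.
One such decomposition:
Bags: B1 = {0, 3, 6}  B2 = {0, 3, 4}  B3 = {2, 3, 4}  B4 = {1, 2, 3}  B5 = {1, 3, 5}
Tree: B1–B2, B2–B3, B3–B4, B4–B5

Every bag has size at most 3, so the width is 3 − 1 = 2 and tw(G) ≤ 2. Since 3–6–0–4–2–1–5–3 is a cycle in G, G is not acyclic. Forests are exactly the graphs of treewidth ≤ 1, so tw(G) ≥ 2. Combining the bounds, tw(G) = 2.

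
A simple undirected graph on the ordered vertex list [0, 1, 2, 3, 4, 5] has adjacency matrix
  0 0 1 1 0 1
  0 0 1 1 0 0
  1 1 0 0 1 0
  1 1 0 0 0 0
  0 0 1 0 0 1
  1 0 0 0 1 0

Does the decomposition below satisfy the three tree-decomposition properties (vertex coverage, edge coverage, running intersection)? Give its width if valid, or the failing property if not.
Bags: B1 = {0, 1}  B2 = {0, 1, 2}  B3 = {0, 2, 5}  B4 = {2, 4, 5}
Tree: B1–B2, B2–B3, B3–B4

A tree decomposition must satisfy three properties: every vertex lies in some bag; for every edge, both endpoints lie together in some bag; and for every vertex, the bags containing it form a connected subtree. Here vertex 3 appears in no bag, so the decomposition is invalid.

No — vertex 3 appears in no bag.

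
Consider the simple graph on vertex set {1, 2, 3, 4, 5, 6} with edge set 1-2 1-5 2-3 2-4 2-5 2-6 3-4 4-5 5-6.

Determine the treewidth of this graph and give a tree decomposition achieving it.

Each bag holds 3 vertices, so the decomposition has width 2, which upper-bounds the treewidth. For the lower bound, the 3 vertices {2, 3, 4} are pairwise adjacent, and any tree decomposition puts a clique entirely inside one bag — forcing width ≥ 2. Hence tw(G) = 2 exactly.

Treewidth 2.
One optimal decomposition is:
Bags: B1 = {2, 4, 5}  B2 = {1, 2, 5}  B3 = {2, 3, 4}  B4 = {2, 5, 6}
Tree: B1–B2, B1–B3, B1–B4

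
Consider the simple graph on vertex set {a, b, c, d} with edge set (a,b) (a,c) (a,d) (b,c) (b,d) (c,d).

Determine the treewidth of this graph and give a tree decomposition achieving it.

With just one bag of size 4, the width is 4 − 1 = 3, so tw(G) ≤ 3. On the other hand G contains the 4-clique {a, b, c, d}. A clique must lie in a single bag of any decomposition, so no decomposition can have width below 3. Hence tw(G) = 3 exactly.

Treewidth 3.
One optimal decomposition is:
Bags: B1 = {a, b, c, d}
Tree: (single bag)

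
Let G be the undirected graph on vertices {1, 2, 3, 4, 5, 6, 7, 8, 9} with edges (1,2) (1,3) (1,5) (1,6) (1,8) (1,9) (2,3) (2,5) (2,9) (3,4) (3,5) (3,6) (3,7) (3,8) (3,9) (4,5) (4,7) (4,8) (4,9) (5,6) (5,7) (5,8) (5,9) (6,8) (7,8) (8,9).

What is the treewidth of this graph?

A width-4 tree decomposition is:
Bags: B1 = {3, 4, 5, 8, 9}  B2 = {1, 3, 5, 8, 9}  B3 = {3, 4, 5, 7, 8}  B4 = {1, 2, 3, 5, 9}  B5 = {1, 3, 5, 6, 8}
Tree: B1–B2, B1–B3, B2–B4, B2–B5
Each bag holds 5 vertices, so the decomposition has width 4, which upper-bounds the treewidth. Conversely, {1, 3, 5, 8, 9} is a clique of size 5, and the vertices of any clique must share a bag in every tree decomposition; so some bag has ≥ 5 vertices and tw(G) ≥ 4. Combining the bounds, tw(G) = 4.

4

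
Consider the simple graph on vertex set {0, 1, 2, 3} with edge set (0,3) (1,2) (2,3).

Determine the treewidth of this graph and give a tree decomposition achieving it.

Each bag holds 2 vertices, so the decomposition has width 1, which upper-bounds the treewidth. G has an edge, so its treewidth is at least 1. Hence tw(G) = 1 exactly.

Treewidth 1.
One optimal decomposition is:
Bags: B1 = {1, 2}  B2 = {2, 3}  B3 = {0, 3}
Tree: B1–B2, B2–B3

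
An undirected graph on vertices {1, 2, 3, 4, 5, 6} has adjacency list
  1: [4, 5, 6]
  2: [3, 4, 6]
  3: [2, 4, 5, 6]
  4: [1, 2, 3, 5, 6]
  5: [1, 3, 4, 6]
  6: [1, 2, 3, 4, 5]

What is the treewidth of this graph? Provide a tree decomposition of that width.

Each bag holds 4 vertices, so the decomposition has width 3, which upper-bounds the treewidth. On the other hand G contains the 4-clique {1, 4, 5, 6}. A clique must lie in a single bag of any decomposition, so no decomposition can have width below 3. The upper and lower bounds meet at 3, so that is the treewidth.

Treewidth 3.
Bags: B1 = {3, 4, 5, 6}  B2 = {2, 3, 4, 6}  B3 = {1, 4, 5, 6}
Tree: B1–B2, B1–B3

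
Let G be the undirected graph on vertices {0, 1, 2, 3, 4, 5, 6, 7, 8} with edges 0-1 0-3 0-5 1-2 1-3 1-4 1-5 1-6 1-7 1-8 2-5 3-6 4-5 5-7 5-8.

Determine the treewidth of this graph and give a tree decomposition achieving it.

Treewidth 2.
One optimal decomposition is:
Bags: B1 = {0, 1, 5}  B2 = {1, 4, 5}  B3 = {0, 1, 3}  B4 = {1, 5, 7}  B5 = {1, 2, 5}  B6 = {1, 3, 6}  B7 = {1, 5, 8}
Tree: B1–B2, B1–B3, B1–B4, B2–B5, B3–B6, B5–B7

The largest bag has 3 vertices, giving width 2; this decomposition certifies tw(G) ≤ 2. Conversely, {0, 1, 3} is a clique of size 3, and the vertices of any clique must share a bag in every tree decomposition; so some bag has ≥ 3 vertices and tw(G) ≥ 2. Hence tw(G) = 2 exactly.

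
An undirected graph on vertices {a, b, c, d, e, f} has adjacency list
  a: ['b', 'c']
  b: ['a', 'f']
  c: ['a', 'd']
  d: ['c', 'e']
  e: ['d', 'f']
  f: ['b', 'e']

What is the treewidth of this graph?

2

A width-2 tree decomposition is:
Bags: B1 = {b, e, f}  B2 = {b, d, e}  B3 = {b, c, d}  B4 = {a, b, c}
Tree: B1–B2, B2–B3, B3–B4
Each bag holds 3 vertices, so the decomposition has width 2, which upper-bounds the treewidth. The edges b–f–e–d–c–a–b form a cycle, so G is not a tree and its treewidth is at least 2. Combining the bounds, tw(G) = 2.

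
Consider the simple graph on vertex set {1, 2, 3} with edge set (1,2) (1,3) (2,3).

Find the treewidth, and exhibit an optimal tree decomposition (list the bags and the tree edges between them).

With just one bag of size 3, the width is 3 − 1 = 2, so tw(G) ≤ 2. On the other hand G contains the 3-clique {1, 2, 3}. A clique must lie in a single bag of any decomposition, so no decomposition can have width below 2. The upper and lower bounds meet at 2, so that is the treewidth.

Treewidth 2.
Bags: B1 = {1, 2, 3}
Tree: (single bag)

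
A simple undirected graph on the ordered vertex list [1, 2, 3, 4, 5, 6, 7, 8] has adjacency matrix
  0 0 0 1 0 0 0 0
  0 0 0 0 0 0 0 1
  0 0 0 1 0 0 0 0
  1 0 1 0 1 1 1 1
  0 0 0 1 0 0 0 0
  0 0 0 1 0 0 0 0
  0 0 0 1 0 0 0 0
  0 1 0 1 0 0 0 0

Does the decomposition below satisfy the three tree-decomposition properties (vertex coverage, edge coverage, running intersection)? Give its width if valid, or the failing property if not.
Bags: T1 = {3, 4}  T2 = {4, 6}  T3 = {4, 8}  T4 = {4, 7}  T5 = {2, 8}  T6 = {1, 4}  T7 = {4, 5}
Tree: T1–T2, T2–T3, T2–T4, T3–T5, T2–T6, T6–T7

Yes; width 1.

Checking the three conditions: (i) the bags cover all of {1, 2, 3, 4, 5, 6, 7, 8}; (ii) for each edge, some bag contains both endpoints; (iii) the bags containing any fixed vertex form a subtree. All hold, so the decomposition is valid with width 2 − 1 = 1.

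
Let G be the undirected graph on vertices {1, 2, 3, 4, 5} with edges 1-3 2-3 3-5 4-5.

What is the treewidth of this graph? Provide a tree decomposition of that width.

Treewidth 1.
One such decomposition:
Bags: B1 = {2, 3}  B2 = {3, 5}  B3 = {1, 3}  B4 = {4, 5}
Tree: B1–B2, B2–B3, B2–B4

Each bag holds 2 vertices, so the decomposition has width 1, which upper-bounds the treewidth. Since G has at least one edge (e.g. 3–2), it is not an edgeless graph, so tw(G) ≥ 1. Hence tw(G) = 1 exactly.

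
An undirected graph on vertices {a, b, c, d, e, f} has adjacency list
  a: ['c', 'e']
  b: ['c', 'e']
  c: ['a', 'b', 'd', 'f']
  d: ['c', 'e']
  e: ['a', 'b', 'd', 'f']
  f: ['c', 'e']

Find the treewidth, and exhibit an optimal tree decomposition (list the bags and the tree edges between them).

Every bag has size at most 3, so the width is 3 − 1 = 2 and tw(G) ≤ 2. Since a–c–f–e–a is a cycle in G, G is not acyclic. Forests are exactly the graphs of treewidth ≤ 1, so tw(G) ≥ 2. Combining the bounds, tw(G) = 2.

Treewidth 2.
One such decomposition:
Bags: B1 = {a, c, e}  B2 = {c, e, f}  B3 = {c, d, e}  B4 = {b, c, e}
Tree: B1–B2, B2–B3, B3–B4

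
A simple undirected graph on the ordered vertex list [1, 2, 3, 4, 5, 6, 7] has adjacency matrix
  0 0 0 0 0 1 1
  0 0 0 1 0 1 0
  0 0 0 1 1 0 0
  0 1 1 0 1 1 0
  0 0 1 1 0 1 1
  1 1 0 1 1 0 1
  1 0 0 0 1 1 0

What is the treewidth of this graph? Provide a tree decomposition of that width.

Treewidth 2.
One optimal decomposition is:
Bags: B1 = {5, 6, 7}  B2 = {4, 5, 6}  B3 = {2, 4, 6}  B4 = {3, 4, 5}  B5 = {1, 6, 7}
Tree: B1–B2, B2–B3, B2–B4, B1–B5

Each bag holds 3 vertices, so the decomposition has width 2, which upper-bounds the treewidth. For the lower bound, the 3 vertices {3, 4, 5} are pairwise adjacent, and any tree decomposition puts a clique entirely inside one bag — forcing width ≥ 2. Hence tw(G) = 2 exactly.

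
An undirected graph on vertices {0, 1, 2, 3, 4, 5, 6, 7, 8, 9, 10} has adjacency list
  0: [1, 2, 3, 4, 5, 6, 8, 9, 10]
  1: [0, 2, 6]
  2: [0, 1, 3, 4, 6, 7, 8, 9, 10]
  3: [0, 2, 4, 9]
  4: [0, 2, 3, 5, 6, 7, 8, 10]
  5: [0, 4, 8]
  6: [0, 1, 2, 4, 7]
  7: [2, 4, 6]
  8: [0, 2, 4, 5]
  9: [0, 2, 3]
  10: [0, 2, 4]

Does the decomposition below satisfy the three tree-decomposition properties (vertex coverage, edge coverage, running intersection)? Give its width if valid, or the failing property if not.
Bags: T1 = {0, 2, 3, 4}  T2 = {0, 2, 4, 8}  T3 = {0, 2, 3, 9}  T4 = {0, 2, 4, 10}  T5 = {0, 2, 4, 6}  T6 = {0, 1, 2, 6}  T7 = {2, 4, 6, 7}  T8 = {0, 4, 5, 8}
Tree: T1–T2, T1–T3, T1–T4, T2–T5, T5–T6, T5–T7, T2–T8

Yes; width 3.

Checking the three conditions: (i) the bags cover all of {0, 1, 2, 3, 4, 5, 6, 7, 8, 9, 10}; (ii) for each edge, some bag contains both endpoints; (iii) the bags containing any fixed vertex form a subtree. All hold, so the decomposition is valid with width 4 − 1 = 3.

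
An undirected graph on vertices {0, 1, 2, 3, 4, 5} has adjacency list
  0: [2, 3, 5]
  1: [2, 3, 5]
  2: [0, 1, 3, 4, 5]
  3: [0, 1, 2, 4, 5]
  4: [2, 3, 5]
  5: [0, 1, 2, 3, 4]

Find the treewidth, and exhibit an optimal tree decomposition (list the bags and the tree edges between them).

Each bag holds 4 vertices, so the decomposition has width 3, which upper-bounds the treewidth. For the lower bound, the 4 vertices {0, 2, 3, 5} are pairwise adjacent, and any tree decomposition puts a clique entirely inside one bag — forcing width ≥ 3. The upper and lower bounds meet at 3, so that is the treewidth.

Treewidth 3.
One optimal decomposition is:
Bags: B1 = {2, 3, 4, 5}  B2 = {0, 2, 3, 5}  B3 = {1, 2, 3, 5}
Tree: B1–B2, B2–B3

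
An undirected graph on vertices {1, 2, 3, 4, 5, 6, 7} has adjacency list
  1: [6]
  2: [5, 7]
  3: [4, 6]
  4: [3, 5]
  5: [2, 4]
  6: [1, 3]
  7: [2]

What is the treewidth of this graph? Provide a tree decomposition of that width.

Treewidth 1.
One optimal decomposition is:
Bags: B1 = {1, 6}  B2 = {3, 6}  B3 = {3, 4}  B4 = {4, 5}  B5 = {2, 5}  B6 = {2, 7}
Tree: B1–B2, B2–B3, B3–B4, B4–B5, B5–B6

Each bag holds 2 vertices, so the decomposition has width 1, which upper-bounds the treewidth. G has an edge, so its treewidth is at least 1. Therefore the treewidth is 1.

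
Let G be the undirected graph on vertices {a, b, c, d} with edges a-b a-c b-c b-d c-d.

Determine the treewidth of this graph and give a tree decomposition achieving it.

Treewidth 2.
Bags: B1 = {a, b, c}  B2 = {b, c, d}
Tree: B1–B2

Every bag has size at most 3, so the width is 3 − 1 = 2 and tw(G) ≤ 2. Conversely, {b, c, d} is a clique of size 3, and the vertices of any clique must share a bag in every tree decomposition; so some bag has ≥ 3 vertices and tw(G) ≥ 2. Therefore the treewidth is 2.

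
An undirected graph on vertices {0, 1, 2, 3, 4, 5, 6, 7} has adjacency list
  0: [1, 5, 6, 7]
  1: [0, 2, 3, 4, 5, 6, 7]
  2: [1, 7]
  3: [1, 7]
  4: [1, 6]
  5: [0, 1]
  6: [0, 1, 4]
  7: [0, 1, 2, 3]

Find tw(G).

2

A width-2 tree decomposition is:
Bags: B1 = {0, 1, 6}  B2 = {0, 1, 7}  B3 = {0, 1, 5}  B4 = {1, 3, 7}  B5 = {1, 4, 6}  B6 = {1, 2, 7}
Tree: B1–B2, B1–B3, B2–B4, B1–B5, B2–B6
The largest bag has 3 vertices, giving width 2; this decomposition certifies tw(G) ≤ 2. For the lower bound, the 3 vertices {0, 1, 5} are pairwise adjacent, and any tree decomposition puts a clique entirely inside one bag — forcing width ≥ 2. Therefore the treewidth is 2.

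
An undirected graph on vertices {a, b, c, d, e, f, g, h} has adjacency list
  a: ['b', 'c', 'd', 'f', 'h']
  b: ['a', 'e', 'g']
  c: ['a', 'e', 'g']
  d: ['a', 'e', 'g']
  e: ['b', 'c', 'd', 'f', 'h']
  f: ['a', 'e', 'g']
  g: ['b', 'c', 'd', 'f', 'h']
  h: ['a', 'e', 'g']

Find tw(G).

3

A width-3 tree decomposition is:
Bags: B1 = {a, b, e, g}  B2 = {a, c, e, g}  B3 = {a, e, f, g}  B4 = {a, e, g, h}  B5 = {a, d, e, g}
Tree: B1–B2, B2–B3, B3–B4, B4–B5
Every bag has size at most 4, so the width is 4 − 1 = 3 and tw(G) ≤ 3. For the lower bound: the 4 vertex sets {b,g}, {a,c}, {e}, {f} are disjoint, each induces a connected subgraph, and every pair is joined by at least one edge of G. Contracting each set to a single vertex therefore yields K_{4} as a minor, and since treewidth is minor-monotone, tw(G) ≥ tw(K_{4}) = 3. Hence tw(G) = 3 exactly.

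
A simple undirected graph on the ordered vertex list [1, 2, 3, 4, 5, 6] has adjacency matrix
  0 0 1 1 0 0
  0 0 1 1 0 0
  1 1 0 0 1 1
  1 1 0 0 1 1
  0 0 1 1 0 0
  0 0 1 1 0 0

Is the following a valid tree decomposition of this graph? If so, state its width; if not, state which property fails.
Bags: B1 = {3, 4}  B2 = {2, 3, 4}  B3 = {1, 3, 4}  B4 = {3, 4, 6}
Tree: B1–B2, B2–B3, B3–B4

No — vertex 5 appears in no bag.

A tree decomposition must satisfy three properties: every vertex lies in some bag; for every edge, both endpoints lie together in some bag; and for every vertex, the bags containing it form a connected subtree. Here vertex 5 appears in no bag, so the decomposition is invalid.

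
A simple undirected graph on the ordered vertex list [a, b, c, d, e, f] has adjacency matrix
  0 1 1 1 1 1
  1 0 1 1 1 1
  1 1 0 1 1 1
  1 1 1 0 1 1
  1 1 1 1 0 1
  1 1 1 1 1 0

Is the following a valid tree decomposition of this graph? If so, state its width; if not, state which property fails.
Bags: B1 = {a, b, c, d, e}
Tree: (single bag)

A tree decomposition must satisfy three properties: every vertex lies in some bag; for every edge, both endpoints lie together in some bag; and for every vertex, the bags containing it form a connected subtree. Here vertex f appears in no bag, so the decomposition is invalid.

No — vertex f appears in no bag.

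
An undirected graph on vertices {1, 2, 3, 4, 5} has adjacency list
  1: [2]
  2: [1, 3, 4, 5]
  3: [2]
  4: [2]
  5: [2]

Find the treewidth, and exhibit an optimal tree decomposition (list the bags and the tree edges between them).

Treewidth 1.
Bags: B1 = {2, 3}  B2 = {2, 4}  B3 = {1, 2}  B4 = {2, 5}
Tree: B1–B2, B2–B3, B1–B4

Each bag holds 2 vertices, so the decomposition has width 1, which upper-bounds the treewidth. G has an edge, so its treewidth is at least 1. Therefore the treewidth is 1.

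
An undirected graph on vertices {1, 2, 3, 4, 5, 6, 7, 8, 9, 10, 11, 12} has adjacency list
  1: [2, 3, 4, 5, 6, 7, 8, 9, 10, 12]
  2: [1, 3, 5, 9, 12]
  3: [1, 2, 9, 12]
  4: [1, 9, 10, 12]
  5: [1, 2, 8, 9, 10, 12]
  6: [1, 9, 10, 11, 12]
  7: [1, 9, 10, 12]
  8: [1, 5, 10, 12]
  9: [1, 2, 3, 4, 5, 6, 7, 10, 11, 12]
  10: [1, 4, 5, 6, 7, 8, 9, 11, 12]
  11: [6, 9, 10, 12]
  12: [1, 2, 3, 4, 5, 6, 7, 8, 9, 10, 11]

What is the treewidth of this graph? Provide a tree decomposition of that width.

Treewidth 4.
Bags: B1 = {1, 5, 8, 10, 12}  B2 = {1, 5, 9, 10, 12}  B3 = {1, 2, 5, 9, 12}  B4 = {1, 6, 9, 10, 12}  B5 = {6, 9, 10, 11, 12}  B6 = {1, 7, 9, 10, 12}  B7 = {1, 4, 9, 10, 12}  B8 = {1, 2, 3, 9, 12}
Tree: B1–B2, B2–B3, B2–B4, B4–B5, B2–B6, B2–B7, B3–B8

The largest bag has 5 vertices, giving width 4; this decomposition certifies tw(G) ≤ 4. Conversely, {1, 5, 8, 10, 12} is a clique of size 5, and the vertices of any clique must share a bag in every tree decomposition; so some bag has ≥ 5 vertices and tw(G) ≥ 4. Therefore the treewidth is 4.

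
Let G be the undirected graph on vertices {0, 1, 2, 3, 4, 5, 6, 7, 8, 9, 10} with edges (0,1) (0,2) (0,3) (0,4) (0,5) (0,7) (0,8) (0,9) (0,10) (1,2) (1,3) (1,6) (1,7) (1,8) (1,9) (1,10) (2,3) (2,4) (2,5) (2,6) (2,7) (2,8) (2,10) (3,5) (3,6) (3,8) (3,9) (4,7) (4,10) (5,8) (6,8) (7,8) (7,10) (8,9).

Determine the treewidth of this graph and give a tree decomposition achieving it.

Treewidth 4.
Bags: B1 = {0, 1, 2, 7, 8}  B2 = {0, 1, 2, 7, 10}  B3 = {0, 1, 2, 3, 8}  B4 = {0, 1, 3, 8, 9}  B5 = {0, 2, 4, 7, 10}  B6 = {1, 2, 3, 6, 8}  B7 = {0, 2, 3, 5, 8}
Tree: B1–B2, B1–B3, B3–B4, B2–B5, B3–B6, B3–B7

Every bag has size at most 5, so the width is 5 − 1 = 4 and tw(G) ≤ 4. For the lower bound, the 5 vertices {0, 1, 3, 8, 9} are pairwise adjacent, and any tree decomposition puts a clique entirely inside one bag — forcing width ≥ 4. The upper and lower bounds meet at 4, so that is the treewidth.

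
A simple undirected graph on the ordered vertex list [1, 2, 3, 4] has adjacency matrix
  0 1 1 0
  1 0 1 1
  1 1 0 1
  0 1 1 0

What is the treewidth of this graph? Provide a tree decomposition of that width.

The largest bag has 3 vertices, giving width 2; this decomposition certifies tw(G) ≤ 2. Conversely, {1, 2, 3} is a clique of size 3, and the vertices of any clique must share a bag in every tree decomposition; so some bag has ≥ 3 vertices and tw(G) ≥ 2. Therefore the treewidth is 2.

Treewidth 2.
One such decomposition:
Bags: B1 = {1, 2, 3}  B2 = {2, 3, 4}
Tree: B1–B2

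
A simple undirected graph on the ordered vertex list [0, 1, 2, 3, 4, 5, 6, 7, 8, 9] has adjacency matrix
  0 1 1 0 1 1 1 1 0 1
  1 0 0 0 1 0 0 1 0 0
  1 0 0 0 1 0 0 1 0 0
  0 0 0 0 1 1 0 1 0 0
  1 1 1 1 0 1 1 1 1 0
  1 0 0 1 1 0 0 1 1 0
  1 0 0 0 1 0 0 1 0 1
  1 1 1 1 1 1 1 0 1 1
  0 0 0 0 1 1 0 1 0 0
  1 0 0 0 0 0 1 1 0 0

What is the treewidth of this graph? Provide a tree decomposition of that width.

Treewidth 3.
Bags: B1 = {0, 4, 6, 7}  B2 = {0, 2, 4, 7}  B3 = {0, 4, 5, 7}  B4 = {0, 6, 7, 9}  B5 = {3, 4, 5, 7}  B6 = {0, 1, 4, 7}  B7 = {4, 5, 7, 8}
Tree: B1–B2, B1–B3, B1–B4, B3–B5, B1–B6, B3–B7

The largest bag has 4 vertices, giving width 3; this decomposition certifies tw(G) ≤ 3. On the other hand G contains the 4-clique {0, 6, 7, 9}. A clique must lie in a single bag of any decomposition, so no decomposition can have width below 3. Therefore the treewidth is 3.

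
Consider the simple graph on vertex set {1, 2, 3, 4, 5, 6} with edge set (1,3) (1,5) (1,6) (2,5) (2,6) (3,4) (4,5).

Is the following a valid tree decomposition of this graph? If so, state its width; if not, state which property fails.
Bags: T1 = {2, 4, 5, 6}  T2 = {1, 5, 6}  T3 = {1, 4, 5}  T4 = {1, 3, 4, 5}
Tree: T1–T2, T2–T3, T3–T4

No — bags containing vertex 4 are not connected in the tree.

A tree decomposition must satisfy three properties: every vertex lies in some bag; for every edge, both endpoints lie together in some bag; and for every vertex, the bags containing it form a connected subtree. Here bags containing vertex 4 are not connected in the tree, so the decomposition is invalid.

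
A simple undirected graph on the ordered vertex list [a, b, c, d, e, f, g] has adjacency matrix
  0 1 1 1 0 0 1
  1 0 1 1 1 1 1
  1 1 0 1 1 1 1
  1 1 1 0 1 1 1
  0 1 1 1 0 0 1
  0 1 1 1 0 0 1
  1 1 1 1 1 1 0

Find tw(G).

A width-4 tree decomposition is:
Bags: B1 = {b, c, d, e, g}  B2 = {b, c, d, f, g}  B3 = {a, b, c, d, g}
Tree: B1–B2, B1–B3
Every bag has size at most 5, so the width is 5 − 1 = 4 and tw(G) ≤ 4. Conversely, {b, c, d, e, g} is a clique of size 5, and the vertices of any clique must share a bag in every tree decomposition; so some bag has ≥ 5 vertices and tw(G) ≥ 4. Therefore the treewidth is 4.

4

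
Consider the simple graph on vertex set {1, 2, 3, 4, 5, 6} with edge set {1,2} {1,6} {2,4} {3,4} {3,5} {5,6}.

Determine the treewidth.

2

A width-2 tree decomposition is:
Bags: B1 = {1, 5, 6}  B2 = {1, 2, 5}  B3 = {2, 4, 5}  B4 = {3, 4, 5}
Tree: B1–B2, B2–B3, B3–B4
Every bag has size at most 3, so the width is 3 − 1 = 2 and tw(G) ≤ 2. The edges 5–6–1–2–4–3–5 form a cycle, so G is not a tree and its treewidth is at least 2. The upper and lower bounds meet at 2, so that is the treewidth.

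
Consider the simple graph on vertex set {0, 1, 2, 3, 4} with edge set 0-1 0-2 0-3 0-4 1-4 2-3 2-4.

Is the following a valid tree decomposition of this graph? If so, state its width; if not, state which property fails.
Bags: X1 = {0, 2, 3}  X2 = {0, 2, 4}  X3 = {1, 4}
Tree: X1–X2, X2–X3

No — edge (0,1) lies in no bag.

A tree decomposition must satisfy three properties: every vertex lies in some bag; for every edge, both endpoints lie together in some bag; and for every vertex, the bags containing it form a connected subtree. Here edge (0,1) lies in no bag, so the decomposition is invalid.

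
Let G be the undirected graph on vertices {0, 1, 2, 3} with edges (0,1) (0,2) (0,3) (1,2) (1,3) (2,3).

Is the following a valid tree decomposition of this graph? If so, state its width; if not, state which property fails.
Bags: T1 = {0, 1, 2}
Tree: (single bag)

A tree decomposition must satisfy three properties: every vertex lies in some bag; for every edge, both endpoints lie together in some bag; and for every vertex, the bags containing it form a connected subtree. Here vertex 3 appears in no bag, so the decomposition is invalid.

No — vertex 3 appears in no bag.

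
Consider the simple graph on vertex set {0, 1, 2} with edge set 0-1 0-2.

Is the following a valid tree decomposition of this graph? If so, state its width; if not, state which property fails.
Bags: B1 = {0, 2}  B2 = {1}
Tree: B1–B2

A tree decomposition must satisfy three properties: every vertex lies in some bag; for every edge, both endpoints lie together in some bag; and for every vertex, the bags containing it form a connected subtree. Here edge (0,1) lies in no bag, so the decomposition is invalid.

No — edge (0,1) lies in no bag.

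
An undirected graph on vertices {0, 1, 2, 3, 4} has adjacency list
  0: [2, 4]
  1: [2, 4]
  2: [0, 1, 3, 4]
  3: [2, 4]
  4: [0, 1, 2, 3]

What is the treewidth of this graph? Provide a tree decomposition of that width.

Every bag has size at most 3, so the width is 3 − 1 = 2 and tw(G) ≤ 2. Conversely, {0, 2, 4} is a clique of size 3, and the vertices of any clique must share a bag in every tree decomposition; so some bag has ≥ 3 vertices and tw(G) ≥ 2. The upper and lower bounds meet at 2, so that is the treewidth.

Treewidth 2.
Bags: B1 = {1, 2, 4}  B2 = {0, 2, 4}  B3 = {2, 3, 4}
Tree: B1–B2, B1–B3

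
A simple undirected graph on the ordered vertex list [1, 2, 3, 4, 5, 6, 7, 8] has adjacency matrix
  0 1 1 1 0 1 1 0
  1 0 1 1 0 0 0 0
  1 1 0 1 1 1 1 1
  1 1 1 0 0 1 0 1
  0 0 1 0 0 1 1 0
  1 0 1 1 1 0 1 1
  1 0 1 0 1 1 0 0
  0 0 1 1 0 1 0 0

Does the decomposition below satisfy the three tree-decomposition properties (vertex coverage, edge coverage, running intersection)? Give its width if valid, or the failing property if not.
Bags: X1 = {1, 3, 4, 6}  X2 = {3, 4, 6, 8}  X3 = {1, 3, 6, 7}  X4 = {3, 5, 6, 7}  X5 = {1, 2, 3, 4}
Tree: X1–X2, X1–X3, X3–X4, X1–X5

Yes; width 3.

Vertex coverage: the bags together contain {1, 2, 3, 4, 5, 6, 7, 8}, the full vertex set. Edge coverage: each edge of G has both endpoints in at least one bag. Running intersection: for every vertex, the bags containing it form a connected subtree. All three properties hold, so this is a valid tree decomposition of width max|bag| − 1 = 3, and hence tw(G) ≤ 3.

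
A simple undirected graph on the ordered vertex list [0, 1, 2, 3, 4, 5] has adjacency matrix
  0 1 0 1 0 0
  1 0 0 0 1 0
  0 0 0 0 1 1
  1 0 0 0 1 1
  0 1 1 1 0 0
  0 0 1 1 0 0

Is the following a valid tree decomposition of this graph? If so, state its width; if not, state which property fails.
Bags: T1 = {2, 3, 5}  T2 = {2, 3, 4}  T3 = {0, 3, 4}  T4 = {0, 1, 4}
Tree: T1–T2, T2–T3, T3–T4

Yes; width 2.

Vertex coverage: the bags together contain {0, 1, 2, 3, 4, 5}, the full vertex set. Edge coverage: each edge of G has both endpoints in at least one bag. Running intersection: for every vertex, the bags containing it form a connected subtree. All three properties hold, so this is a valid tree decomposition of width max|bag| − 1 = 2, and hence tw(G) ≤ 2.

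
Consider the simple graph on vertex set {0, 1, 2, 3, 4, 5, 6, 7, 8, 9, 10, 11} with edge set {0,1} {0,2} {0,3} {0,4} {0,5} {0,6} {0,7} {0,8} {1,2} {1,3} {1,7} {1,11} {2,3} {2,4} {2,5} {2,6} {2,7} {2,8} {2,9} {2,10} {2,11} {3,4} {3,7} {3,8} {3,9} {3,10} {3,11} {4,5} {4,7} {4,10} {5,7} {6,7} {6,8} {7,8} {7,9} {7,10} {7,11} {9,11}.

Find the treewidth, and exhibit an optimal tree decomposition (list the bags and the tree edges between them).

Treewidth 4.
One such decomposition:
Bags: B1 = {0, 2, 3, 7, 8}  B2 = {0, 2, 3, 4, 7}  B3 = {0, 1, 2, 3, 7}  B4 = {1, 2, 3, 7, 11}  B5 = {0, 2, 6, 7, 8}  B6 = {2, 3, 7, 9, 11}  B7 = {0, 2, 4, 5, 7}  B8 = {2, 3, 4, 7, 10}
Tree: B1–B2, B1–B3, B3–B4, B1–B5, B4–B6, B2–B7, B2–B8

Every bag has size at most 5, so the width is 5 − 1 = 4 and tw(G) ≤ 4. On the other hand G contains the 5-clique {0, 2, 3, 7, 8}. A clique must lie in a single bag of any decomposition, so no decomposition can have width below 4. Therefore the treewidth is 4.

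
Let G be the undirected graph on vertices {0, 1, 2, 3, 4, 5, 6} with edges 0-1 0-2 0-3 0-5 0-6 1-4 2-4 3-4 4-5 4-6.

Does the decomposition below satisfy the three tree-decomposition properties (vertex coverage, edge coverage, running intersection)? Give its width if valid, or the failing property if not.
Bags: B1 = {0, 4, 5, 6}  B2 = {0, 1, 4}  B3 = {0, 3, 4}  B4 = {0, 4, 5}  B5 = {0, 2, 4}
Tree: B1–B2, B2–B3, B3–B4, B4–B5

No — bags containing vertex 5 are not connected in the tree.

A tree decomposition must satisfy three properties: every vertex lies in some bag; for every edge, both endpoints lie together in some bag; and for every vertex, the bags containing it form a connected subtree. Here bags containing vertex 5 are not connected in the tree, so the decomposition is invalid.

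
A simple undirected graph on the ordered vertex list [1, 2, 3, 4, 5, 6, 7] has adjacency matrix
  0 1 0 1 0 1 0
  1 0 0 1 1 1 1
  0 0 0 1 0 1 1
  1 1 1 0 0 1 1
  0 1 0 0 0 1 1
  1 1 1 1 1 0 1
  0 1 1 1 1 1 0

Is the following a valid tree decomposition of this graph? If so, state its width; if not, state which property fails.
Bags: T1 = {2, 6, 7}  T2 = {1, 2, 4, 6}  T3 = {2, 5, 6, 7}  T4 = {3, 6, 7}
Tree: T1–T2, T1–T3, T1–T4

A tree decomposition must satisfy three properties: every vertex lies in some bag; for every edge, both endpoints lie together in some bag; and for every vertex, the bags containing it form a connected subtree. Here edge (4,7) lies in no bag, so the decomposition is invalid.

No — edge (4,7) lies in no bag.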